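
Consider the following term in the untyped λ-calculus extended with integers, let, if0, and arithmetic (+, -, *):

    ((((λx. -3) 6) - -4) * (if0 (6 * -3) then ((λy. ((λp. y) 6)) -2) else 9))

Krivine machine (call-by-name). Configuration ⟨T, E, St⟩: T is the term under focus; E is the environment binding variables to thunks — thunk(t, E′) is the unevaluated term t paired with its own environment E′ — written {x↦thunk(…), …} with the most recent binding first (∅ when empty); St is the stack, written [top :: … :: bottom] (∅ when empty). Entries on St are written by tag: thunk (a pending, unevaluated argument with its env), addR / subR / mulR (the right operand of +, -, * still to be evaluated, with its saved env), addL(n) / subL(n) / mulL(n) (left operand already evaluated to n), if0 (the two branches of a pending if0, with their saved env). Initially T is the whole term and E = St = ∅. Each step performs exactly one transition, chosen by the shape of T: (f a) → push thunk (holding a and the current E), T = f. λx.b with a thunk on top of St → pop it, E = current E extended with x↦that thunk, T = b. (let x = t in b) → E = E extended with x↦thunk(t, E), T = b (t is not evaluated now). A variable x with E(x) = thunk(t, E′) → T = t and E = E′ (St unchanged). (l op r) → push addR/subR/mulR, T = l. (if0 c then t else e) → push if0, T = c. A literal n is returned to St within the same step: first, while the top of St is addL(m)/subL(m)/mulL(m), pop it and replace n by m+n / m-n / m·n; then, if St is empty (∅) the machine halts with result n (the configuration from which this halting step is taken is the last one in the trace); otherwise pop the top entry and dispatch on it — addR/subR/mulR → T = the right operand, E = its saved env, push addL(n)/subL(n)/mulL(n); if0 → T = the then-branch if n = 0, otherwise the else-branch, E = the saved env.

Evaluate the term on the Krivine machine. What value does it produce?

0. ⟨T=((((λx. -3) 6) - -4) * (if0 (6 * -3) then ((λy. ((λp. y) 6)) -2) else 9)); E=∅; St=∅⟩
1. ⟨T=(((λx. -3) 6) - -4); E=∅; St=[mulR]⟩
2. ⟨T=((λx. -3) 6); E=∅; St=[subR :: mulR]⟩
3. ⟨T=(λx. -3); E=∅; St=[thunk :: subR :: mulR]⟩
4. ⟨T=-3; E={x↦thunk(6, ∅)}; St=[subR :: mulR]⟩
5. ⟨T=-4; E=∅; St=[subL(-3) :: mulR]⟩
6. ⟨T=(if0 (6 * -3) then ((λy. ((λp. y) 6)) -2) else 9); E=∅; St=[mulL(1)]⟩
7. ⟨T=(6 * -3); E=∅; St=[if0 :: mulL(1)]⟩
8. ⟨T=6; E=∅; St=[mulR :: if0 :: mulL(1)]⟩
9. ⟨T=-3; E=∅; St=[mulL(6) :: if0 :: mulL(1)]⟩
10. ⟨T=9; E=∅; St=[mulL(1)]⟩
→ final value 9

Answer: 9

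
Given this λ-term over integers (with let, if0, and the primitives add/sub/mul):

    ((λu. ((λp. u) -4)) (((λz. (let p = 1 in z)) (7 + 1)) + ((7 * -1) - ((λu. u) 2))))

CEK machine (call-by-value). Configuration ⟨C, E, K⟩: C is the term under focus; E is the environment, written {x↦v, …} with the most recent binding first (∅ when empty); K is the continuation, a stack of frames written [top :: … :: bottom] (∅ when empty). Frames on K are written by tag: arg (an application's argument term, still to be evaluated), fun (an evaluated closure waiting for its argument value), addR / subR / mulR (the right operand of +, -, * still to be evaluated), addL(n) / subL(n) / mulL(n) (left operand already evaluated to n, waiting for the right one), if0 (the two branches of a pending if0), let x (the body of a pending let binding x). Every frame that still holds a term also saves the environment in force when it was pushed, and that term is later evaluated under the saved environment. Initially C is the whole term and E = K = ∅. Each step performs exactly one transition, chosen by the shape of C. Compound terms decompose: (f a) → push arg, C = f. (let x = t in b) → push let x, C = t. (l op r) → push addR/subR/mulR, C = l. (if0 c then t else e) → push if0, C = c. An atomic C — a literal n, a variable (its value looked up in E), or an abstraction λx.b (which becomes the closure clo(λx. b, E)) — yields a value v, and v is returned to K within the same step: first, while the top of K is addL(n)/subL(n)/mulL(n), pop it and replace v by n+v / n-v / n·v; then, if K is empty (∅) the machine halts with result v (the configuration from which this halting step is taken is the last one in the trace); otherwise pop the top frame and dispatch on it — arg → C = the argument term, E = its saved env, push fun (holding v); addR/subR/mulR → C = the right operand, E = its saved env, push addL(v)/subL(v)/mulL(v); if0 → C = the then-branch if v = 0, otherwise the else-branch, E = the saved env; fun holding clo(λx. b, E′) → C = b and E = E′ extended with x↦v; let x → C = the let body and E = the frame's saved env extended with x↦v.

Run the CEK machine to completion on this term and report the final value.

t=0: [C=((λu. ((λp. u) -4)) (((λz. (let p = 1 in z)) (7 + 1)) + ((7 * -1) - ((λu. u) 2)))) | E=∅ | K=∅]
t=1: [C=(λu. ((λp. u) -4)) | E=∅ | K=[arg]]
t=2: [C=(((λz. (let p = 1 in z)) (7 + 1)) + ((7 * -1) - ((λu. u) 2))) | E=∅ | K=[fun]]
t=3: [C=((λz. (let p = 1 in z)) (7 + 1)) | E=∅ | K=[addR :: fun]]
t=4: [C=(λz. (let p = 1 in z)) | E=∅ | K=[arg :: addR :: fun]]
t=5: [C=(7 + 1) | E=∅ | K=[fun :: addR :: fun]]
t=6: [C=7 | E=∅ | K=[addR :: fun :: addR :: fun]]
t=7: [C=1 | E=∅ | K=[addL(7) :: fun :: addR :: fun]]
t=8: [C=(let p = 1 in z) | E={z↦8} | K=[addR :: fun]]
t=9: [C=1 | E={z↦8} | K=[let p :: addR :: fun]]
t=10: [C=z | E={p↦1, z↦8} | K=[addR :: fun]]
t=11: [C=((7 * -1) - ((λu. u) 2)) | E=∅ | K=[addL(8) :: fun]]
t=12: [C=(7 * -1) | E=∅ | K=[subR :: addL(8) :: fun]]
t=13: [C=7 | E=∅ | K=[mulR :: subR :: addL(8) :: fun]]
t=14: [C=-1 | E=∅ | K=[mulL(7) :: subR :: addL(8) :: fun]]
t=15: [C=((λu. u) 2) | E=∅ | K=[subL(-7) :: addL(8) :: fun]]
t=16: [C=(λu. u) | E=∅ | K=[arg :: subL(-7) :: addL(8) :: fun]]
t=17: [C=2 | E=∅ | K=[fun :: subL(-7) :: addL(8) :: fun]]
t=18: [C=u | E={u↦2} | K=[subL(-7) :: addL(8) :: fun]]
t=19: [C=((λp. u) -4) | E={u↦-1} | K=∅]
t=20: [C=(λp. u) | E={u↦-1} | K=[arg]]
t=21: [C=-4 | E={u↦-1} | K=[fun]]
t=22: [C=u | E={p↦-4, u↦-1} | K=∅]
→ final value -1

Answer: -1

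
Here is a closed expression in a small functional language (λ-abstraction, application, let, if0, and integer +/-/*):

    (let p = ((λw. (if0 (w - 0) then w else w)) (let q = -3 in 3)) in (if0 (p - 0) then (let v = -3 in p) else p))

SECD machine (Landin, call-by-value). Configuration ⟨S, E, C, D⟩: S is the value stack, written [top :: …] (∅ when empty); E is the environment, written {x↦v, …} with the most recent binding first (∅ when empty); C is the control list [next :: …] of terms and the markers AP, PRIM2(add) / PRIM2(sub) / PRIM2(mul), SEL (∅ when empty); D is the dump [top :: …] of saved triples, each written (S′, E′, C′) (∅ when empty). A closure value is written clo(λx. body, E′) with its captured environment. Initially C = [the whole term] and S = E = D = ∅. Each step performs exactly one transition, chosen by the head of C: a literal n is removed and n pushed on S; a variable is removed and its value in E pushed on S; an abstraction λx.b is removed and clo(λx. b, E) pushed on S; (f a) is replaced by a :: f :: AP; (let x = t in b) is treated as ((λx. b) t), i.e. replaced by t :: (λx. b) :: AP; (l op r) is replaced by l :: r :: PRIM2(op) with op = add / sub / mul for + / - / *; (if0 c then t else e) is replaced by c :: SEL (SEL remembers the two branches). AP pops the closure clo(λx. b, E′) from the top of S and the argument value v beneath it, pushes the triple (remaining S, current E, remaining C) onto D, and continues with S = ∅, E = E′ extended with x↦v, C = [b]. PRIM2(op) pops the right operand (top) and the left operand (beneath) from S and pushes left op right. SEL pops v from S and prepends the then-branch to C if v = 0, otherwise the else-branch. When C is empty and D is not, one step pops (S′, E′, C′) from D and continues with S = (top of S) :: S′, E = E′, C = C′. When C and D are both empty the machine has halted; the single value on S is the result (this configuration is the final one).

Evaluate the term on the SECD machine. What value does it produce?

[0] <S=∅, E=∅, C=[(let p = ((λw. (if0 (w - 0) then w else w)) (let q = -3 in 3)) in (if0 (p - 0) then (let v = -3 in p) else p))], D=∅>
[1] <S=∅, E=∅, C=[((λw. (if0 (w - 0) then w else w)) (let q = -3 in 3)) :: (λp. (if0 (p - 0) then (let v = -3 in p) else p)) :: AP], D=∅>
[2] <S=∅, E=∅, C=[(let q = -3 in 3) :: (λw. (if0 (w - 0) then w else w)) :: AP :: (λp. (if0 (p - 0) then (let v = -3 in p) else p)) :: AP], D=∅>
[3] <S=∅, E=∅, C=[-3 :: (λq. 3) :: AP :: (λw. (if0 (w - 0) then w else w)) :: AP :: (λp. (if0 (p - 0) then (let v = -3 in p) else p)) :: AP], D=∅>
[4] <S=[-3], E=∅, C=[(λq. 3) :: AP :: (λw. (if0 (w - 0) then w else w)) :: AP :: (λp. (if0 (p - 0) then (let v = -3 in p) else p)) :: AP], D=∅>
[5] <S=[clo(λq. 3, ∅) :: -3], E=∅, C=[AP :: (λw. (if0 (w - 0) then w else w)) :: AP :: (λp. (if0 (p - 0) then (let v = -3 in p) else p)) :: AP], D=∅>
[6] <S=∅, E={q↦-3}, C=[3], D=[(∅, ∅, [(λw. (if0 (w - 0) then w else w)) :: AP :: (λp. (if0 (p - 0) then (let v = -3 in p) else p)) :: AP])]>
[7] <S=[3], E={q↦-3}, C=∅, D=[(∅, ∅, [(λw. (if0 (w - 0) then w else w)) :: AP :: (λp. (if0 (p - 0) then (let v = -3 in p) else p)) :: AP])]>
[8] <S=[3], E=∅, C=[(λw. (if0 (w - 0) then w else w)) :: AP :: (λp. (if0 (p - 0) then (let v = -3 in p) else p)) :: AP], D=∅>
[9] <S=[clo(λw. (if0 (w - 0) then w else w), ∅) :: 3], E=∅, C=[AP :: (λp. (if0 (p - 0) then (let v = -3 in p) else p)) :: AP], D=∅>
[10] <S=∅, E={w↦3}, C=[(if0 (w - 0) then w else w)], D=[(∅, ∅, [(λp. (if0 (p - 0) then (let v = -3 in p) else p)) :: AP])]>
[11] <S=∅, E={w↦3}, C=[(w - 0) :: SEL], D=[(∅, ∅, [(λp. (if0 (p - 0) then (let v = -3 in p) else p)) :: AP])]>
[12] <S=∅, E={w↦3}, C=[w :: 0 :: PRIM2(sub) :: SEL], D=[(∅, ∅, [(λp. (if0 (p - 0) then (let v = -3 in p) else p)) :: AP])]>
[13] <S=[3], E={w↦3}, C=[0 :: PRIM2(sub) :: SEL], D=[(∅, ∅, [(λp. (if0 (p - 0) then (let v = -3 in p) else p)) :: AP])]>
[14] <S=[0 :: 3], E={w↦3}, C=[PRIM2(sub) :: SEL], D=[(∅, ∅, [(λp. (if0 (p - 0) then (let v = -3 in p) else p)) :: AP])]>
[15] <S=[3], E={w↦3}, C=[SEL], D=[(∅, ∅, [(λp. (if0 (p - 0) then (let v = -3 in p) else p)) :: AP])]>
[16] <S=∅, E={w↦3}, C=[w], D=[(∅, ∅, [(λp. (if0 (p - 0) then (let v = -3 in p) else p)) :: AP])]>
[17] <S=[3], E={w↦3}, C=∅, D=[(∅, ∅, [(λp. (if0 (p - 0) then (let v = -3 in p) else p)) :: AP])]>
[18] <S=[3], E=∅, C=[(λp. (if0 (p - 0) then (let v = -3 in p) else p)) :: AP], D=∅>
[19] <S=[clo(λp. (if0 (p - 0) then (let v = -3 in p) else p), ∅) :: 3], E=∅, C=[AP], D=∅>
[20] <S=∅, E={p↦3}, C=[(if0 (p - 0) then (let v = -3 in p) else p)], D=[(∅, ∅, ∅)]>
[21] <S=∅, E={p↦3}, C=[(p - 0) :: SEL], D=[(∅, ∅, ∅)]>
[22] <S=∅, E={p↦3}, C=[p :: 0 :: PRIM2(sub) :: SEL], D=[(∅, ∅, ∅)]>
[23] <S=[3], E={p↦3}, C=[0 :: PRIM2(sub) :: SEL], D=[(∅, ∅, ∅)]>
[24] <S=[0 :: 3], E={p↦3}, C=[PRIM2(sub) :: SEL], D=[(∅, ∅, ∅)]>
[25] <S=[3], E={p↦3}, C=[SEL], D=[(∅, ∅, ∅)]>
[26] <S=∅, E={p↦3}, C=[p], D=[(∅, ∅, ∅)]>
[27] <S=[3], E={p↦3}, C=∅, D=[(∅, ∅, ∅)]>
[28] <S=[3], E=∅, C=∅, D=∅>
→ final value 3

Answer: 3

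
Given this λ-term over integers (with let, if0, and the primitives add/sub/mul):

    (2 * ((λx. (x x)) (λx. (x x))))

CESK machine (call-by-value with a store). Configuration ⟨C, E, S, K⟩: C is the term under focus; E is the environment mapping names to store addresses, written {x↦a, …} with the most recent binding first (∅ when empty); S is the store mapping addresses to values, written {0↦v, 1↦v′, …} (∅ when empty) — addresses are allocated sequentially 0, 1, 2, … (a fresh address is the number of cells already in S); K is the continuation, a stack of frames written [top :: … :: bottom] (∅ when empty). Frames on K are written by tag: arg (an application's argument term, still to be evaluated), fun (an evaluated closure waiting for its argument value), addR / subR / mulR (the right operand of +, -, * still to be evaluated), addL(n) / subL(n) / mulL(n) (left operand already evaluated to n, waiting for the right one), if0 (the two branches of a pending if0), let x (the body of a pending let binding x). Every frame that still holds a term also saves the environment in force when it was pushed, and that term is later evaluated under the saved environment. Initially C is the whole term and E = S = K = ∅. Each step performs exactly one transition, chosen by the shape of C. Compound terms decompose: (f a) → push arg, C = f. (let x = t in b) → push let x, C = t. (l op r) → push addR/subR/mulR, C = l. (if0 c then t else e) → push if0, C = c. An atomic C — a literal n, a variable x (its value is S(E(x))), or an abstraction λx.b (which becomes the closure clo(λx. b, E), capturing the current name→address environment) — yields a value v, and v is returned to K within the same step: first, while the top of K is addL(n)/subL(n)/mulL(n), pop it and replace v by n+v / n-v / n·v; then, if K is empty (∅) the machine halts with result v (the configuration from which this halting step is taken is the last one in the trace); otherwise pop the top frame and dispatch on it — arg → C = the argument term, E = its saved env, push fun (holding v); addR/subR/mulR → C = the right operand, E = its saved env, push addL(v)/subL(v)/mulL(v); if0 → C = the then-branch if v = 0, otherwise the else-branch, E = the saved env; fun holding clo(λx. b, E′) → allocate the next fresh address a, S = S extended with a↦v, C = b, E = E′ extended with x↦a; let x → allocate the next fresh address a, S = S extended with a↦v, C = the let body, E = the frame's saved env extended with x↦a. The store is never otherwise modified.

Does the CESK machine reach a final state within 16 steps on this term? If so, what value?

step 0: ⟨C=(2 * ((λx. (x x)) (λx. (x x)))); E=∅; S=∅; K=∅⟩
step 1: ⟨C=2; E=∅; S=∅; K=[mulR]⟩
step 2: ⟨C=((λx. (x x)) (λx. (x x))); E=∅; S=∅; K=[mulL(2)]⟩
step 3: ⟨C=(λx. (x x)); E=∅; S=∅; K=[arg :: mulL(2)]⟩
step 4: ⟨C=(λx. (x x)); E=∅; S=∅; K=[fun :: mulL(2)]⟩
step 5: ⟨C=(x x); E={x↦0}; S={0↦clo(λx. (x x), ∅)}; K=[mulL(2)]⟩
step 6: ⟨C=x; E={x↦0}; S={0↦clo(λx. (x x), ∅)}; K=[arg :: mulL(2)]⟩
step 7: ⟨C=x; E={x↦0}; S={0↦clo(λx. (x x), ∅)}; K=[fun :: mulL(2)]⟩
step 8: ⟨C=(x x); E={x↦1}; S={0↦clo(λx. (x x), ∅), 1↦clo(λx. (x x), ∅)}; K=[mulL(2)]⟩
step 9: ⟨C=x; E={x↦1}; S={0↦clo(λx. (x x), ∅), 1↦clo(λx. (x x), ∅)}; K=[arg :: mulL(2)]⟩
step 10: ⟨C=x; E={x↦1}; S={0↦clo(λx. (x x), ∅), 1↦clo(λx. (x x), ∅)}; K=[fun :: mulL(2)]⟩
step 11: ⟨C=(x x); E={x↦2}; S={0↦clo(λx. (x x), ∅), 1↦clo(λx. (x x), ∅), 2↦clo(λx. (x x), ∅)}; K=[mulL(2)]⟩
step 12: ⟨C=x; E={x↦2}; S={0↦clo(λx. (x x), ∅), 1↦clo(λx. (x x), ∅), 2↦clo(λx. (x x), ∅)}; K=[arg :: mulL(2)]⟩
step 13: ⟨C=x; E={x↦2}; S={0↦clo(λx. (x x), ∅), 1↦clo(λx. (x x), ∅), 2↦clo(λx. (x x), ∅)}; K=[fun :: mulL(2)]⟩
step 14: ⟨C=(x x); E={x↦3}; S={0↦clo(λx. (x x), ∅), 1↦clo(λx. (x x), ∅), 2↦clo(λx. (x x), ∅), 3↦clo(λx. (x x), ∅)}; K=[mulL(2)]⟩
step 15: ⟨C=x; E={x↦3}; S={0↦clo(λx. (x x), ∅), 1↦clo(λx. (x x), ∅), 2↦clo(λx. (x x), ∅), 3↦clo(λx. (x x), ∅)}; K=[arg :: mulL(2)]⟩
step 16: ⟨C=x; E={x↦3}; S={0↦clo(λx. (x x), ∅), 1↦clo(λx. (x x), ∅), 2↦clo(λx. (x x), ∅), 3↦clo(λx. (x x), ∅)}; K=[fun :: mulL(2)]⟩
→ 16 transitions taken and the configuration is still not final: no result within 16 steps

Answer: DIVERGES (no final state within 16 steps)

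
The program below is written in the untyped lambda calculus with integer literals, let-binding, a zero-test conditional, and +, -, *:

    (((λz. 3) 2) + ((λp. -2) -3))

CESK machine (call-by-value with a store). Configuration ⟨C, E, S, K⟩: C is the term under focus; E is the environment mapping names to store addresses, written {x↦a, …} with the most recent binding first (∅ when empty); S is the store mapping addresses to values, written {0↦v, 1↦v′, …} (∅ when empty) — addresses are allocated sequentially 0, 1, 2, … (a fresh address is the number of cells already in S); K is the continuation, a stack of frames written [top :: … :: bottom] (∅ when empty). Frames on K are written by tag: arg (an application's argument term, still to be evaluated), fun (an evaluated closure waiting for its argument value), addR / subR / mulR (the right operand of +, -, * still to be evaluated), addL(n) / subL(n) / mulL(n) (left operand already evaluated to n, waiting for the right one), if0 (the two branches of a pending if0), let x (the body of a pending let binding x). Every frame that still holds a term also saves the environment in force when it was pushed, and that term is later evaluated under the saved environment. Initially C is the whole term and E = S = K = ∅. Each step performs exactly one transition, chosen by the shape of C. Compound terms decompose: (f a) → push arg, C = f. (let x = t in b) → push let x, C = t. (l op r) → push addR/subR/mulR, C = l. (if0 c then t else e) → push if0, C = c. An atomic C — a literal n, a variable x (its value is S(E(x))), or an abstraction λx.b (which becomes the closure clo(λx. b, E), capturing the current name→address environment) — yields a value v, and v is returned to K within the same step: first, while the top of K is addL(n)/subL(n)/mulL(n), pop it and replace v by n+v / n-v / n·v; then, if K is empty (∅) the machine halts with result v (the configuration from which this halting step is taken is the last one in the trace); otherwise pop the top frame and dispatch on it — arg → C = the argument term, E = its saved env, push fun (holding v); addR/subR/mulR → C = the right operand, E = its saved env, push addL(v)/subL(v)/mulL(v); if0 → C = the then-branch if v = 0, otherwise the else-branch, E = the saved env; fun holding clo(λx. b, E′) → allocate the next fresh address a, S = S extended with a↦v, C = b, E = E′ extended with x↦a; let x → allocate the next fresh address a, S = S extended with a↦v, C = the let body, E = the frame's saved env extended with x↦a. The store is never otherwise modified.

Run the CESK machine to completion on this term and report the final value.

Answer: 1

Execution trace:
[0] [C=(((λz. 3) 2) + ((λp. -2) -3)) | E=∅ | S=∅ | K=∅]
[1] [C=((λz. 3) 2) | E=∅ | S=∅ | K=[addR]]
[2] [C=(λz. 3) | E=∅ | S=∅ | K=[arg :: addR]]
[3] [C=2 | E=∅ | S=∅ | K=[fun :: addR]]
[4] [C=3 | E={z↦0} | S={0↦2} | K=[addR]]
[5] [C=((λp. -2) -3) | E=∅ | S={0↦2} | K=[addL(3)]]
[6] [C=(λp. -2) | E=∅ | S={0↦2} | K=[arg :: addL(3)]]
[7] [C=-3 | E=∅ | S={0↦2} | K=[fun :: addL(3)]]
[8] [C=-2 | E={p↦1} | S={0↦2, 1↦-3} | K=[addL(3)]]
→ final value 1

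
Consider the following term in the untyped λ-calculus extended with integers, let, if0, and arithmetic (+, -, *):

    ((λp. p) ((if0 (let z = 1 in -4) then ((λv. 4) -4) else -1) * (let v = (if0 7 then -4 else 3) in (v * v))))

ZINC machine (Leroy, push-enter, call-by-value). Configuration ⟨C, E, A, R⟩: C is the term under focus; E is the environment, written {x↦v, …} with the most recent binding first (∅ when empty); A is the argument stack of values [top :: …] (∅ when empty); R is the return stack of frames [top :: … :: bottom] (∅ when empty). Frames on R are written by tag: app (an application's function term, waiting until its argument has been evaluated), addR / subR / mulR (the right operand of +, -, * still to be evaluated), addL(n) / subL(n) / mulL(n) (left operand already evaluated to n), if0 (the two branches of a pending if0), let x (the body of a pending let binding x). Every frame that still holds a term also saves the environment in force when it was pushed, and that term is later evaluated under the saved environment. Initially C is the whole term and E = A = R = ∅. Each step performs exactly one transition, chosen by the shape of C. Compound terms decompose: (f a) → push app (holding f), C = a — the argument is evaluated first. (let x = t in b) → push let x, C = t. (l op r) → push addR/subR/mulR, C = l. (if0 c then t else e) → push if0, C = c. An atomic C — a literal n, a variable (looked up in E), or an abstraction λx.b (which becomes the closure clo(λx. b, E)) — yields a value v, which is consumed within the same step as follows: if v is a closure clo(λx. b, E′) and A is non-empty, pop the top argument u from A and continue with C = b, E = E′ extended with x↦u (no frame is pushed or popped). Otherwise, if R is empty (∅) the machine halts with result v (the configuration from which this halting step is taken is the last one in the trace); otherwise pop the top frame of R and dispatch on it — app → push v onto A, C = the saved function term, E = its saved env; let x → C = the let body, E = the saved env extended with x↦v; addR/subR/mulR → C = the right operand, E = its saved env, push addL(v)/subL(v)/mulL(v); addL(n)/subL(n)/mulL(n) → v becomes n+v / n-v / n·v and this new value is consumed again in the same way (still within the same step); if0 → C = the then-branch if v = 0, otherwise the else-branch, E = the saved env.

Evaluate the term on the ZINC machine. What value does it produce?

Answer: -9

Machine steps:
0. [C=((λp. p) ((if0 (let z = 1 in -4) then ((λv. 4) -4) else -1) * (let v = (if0 7 then -4 else 3) in (v * v)))) | E=∅ | A=∅ | R=∅]
1. [C=((if0 (let z = 1 in -4) then ((λv. 4) -4) else -1) * (let v = (if0 7 then -4 else 3) in (v * v))) | E=∅ | A=∅ | R=[app]]
2. [C=(if0 (let z = 1 in -4) then ((λv. 4) -4) else -1) | E=∅ | A=∅ | R=[mulR :: app]]
3. [C=(let z = 1 in -4) | E=∅ | A=∅ | R=[if0 :: mulR :: app]]
4. [C=1 | E=∅ | A=∅ | R=[let z :: if0 :: mulR :: app]]
5. [C=-4 | E={z↦1} | A=∅ | R=[if0 :: mulR :: app]]
6. [C=-1 | E=∅ | A=∅ | R=[mulR :: app]]
7. [C=(let v = (if0 7 then -4 else 3) in (v * v)) | E=∅ | A=∅ | R=[mulL(-1) :: app]]
8. [C=(if0 7 then -4 else 3) | E=∅ | A=∅ | R=[let v :: mulL(-1) :: app]]
9. [C=7 | E=∅ | A=∅ | R=[if0 :: let v :: mulL(-1) :: app]]
10. [C=3 | E=∅ | A=∅ | R=[let v :: mulL(-1) :: app]]
11. [C=(v * v) | E={v↦3} | A=∅ | R=[mulL(-1) :: app]]
12. [C=v | E={v↦3} | A=∅ | R=[mulR :: mulL(-1) :: app]]
13. [C=v | E={v↦3} | A=∅ | R=[mulL(3) :: mulL(-1) :: app]]
14. [C=(λp. p) | E=∅ | A=[-9] | R=∅]
15. [C=p | E={p↦-9} | A=∅ | R=∅]
→ final value -9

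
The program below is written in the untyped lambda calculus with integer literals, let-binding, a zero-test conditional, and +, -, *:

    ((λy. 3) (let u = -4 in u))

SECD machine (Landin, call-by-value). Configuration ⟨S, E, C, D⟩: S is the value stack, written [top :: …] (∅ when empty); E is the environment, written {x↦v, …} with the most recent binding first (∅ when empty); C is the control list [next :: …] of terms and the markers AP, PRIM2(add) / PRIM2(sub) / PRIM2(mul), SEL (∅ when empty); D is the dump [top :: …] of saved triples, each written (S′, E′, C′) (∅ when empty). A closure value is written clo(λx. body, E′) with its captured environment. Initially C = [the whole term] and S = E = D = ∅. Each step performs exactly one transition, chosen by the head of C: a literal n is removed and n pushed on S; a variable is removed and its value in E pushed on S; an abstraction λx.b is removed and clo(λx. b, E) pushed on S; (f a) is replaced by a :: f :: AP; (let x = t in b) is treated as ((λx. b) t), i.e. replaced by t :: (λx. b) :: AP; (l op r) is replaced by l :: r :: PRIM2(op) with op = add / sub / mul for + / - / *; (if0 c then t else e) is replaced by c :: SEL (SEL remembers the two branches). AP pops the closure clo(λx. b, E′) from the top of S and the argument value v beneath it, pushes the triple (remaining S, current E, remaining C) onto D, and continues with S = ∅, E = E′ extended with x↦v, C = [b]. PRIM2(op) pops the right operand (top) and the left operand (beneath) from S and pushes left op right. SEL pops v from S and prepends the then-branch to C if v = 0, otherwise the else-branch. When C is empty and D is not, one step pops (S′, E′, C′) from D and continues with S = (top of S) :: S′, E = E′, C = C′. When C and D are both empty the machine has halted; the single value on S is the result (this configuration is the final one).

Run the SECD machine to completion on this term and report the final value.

Answer: 3

Execution trace:
[0] <S=∅, E=∅, C=[((λy. 3) (let u = -4 in u))], D=∅>
[1] <S=∅, E=∅, C=[(let u = -4 in u) :: (λy. 3) :: AP], D=∅>
[2] <S=∅, E=∅, C=[-4 :: (λu. u) :: AP :: (λy. 3) :: AP], D=∅>
[3] <S=[-4], E=∅, C=[(λu. u) :: AP :: (λy. 3) :: AP], D=∅>
[4] <S=[clo(λu. u, ∅) :: -4], E=∅, C=[AP :: (λy. 3) :: AP], D=∅>
[5] <S=∅, E={u↦-4}, C=[u], D=[(∅, ∅, [(λy. 3) :: AP])]>
[6] <S=[-4], E={u↦-4}, C=∅, D=[(∅, ∅, [(λy. 3) :: AP])]>
[7] <S=[-4], E=∅, C=[(λy. 3) :: AP], D=∅>
[8] <S=[clo(λy. 3, ∅) :: -4], E=∅, C=[AP], D=∅>
[9] <S=∅, E={y↦-4}, C=[3], D=[(∅, ∅, ∅)]>
[10] <S=[3], E={y↦-4}, C=∅, D=[(∅, ∅, ∅)]>
[11] <S=[3], E=∅, C=∅, D=∅>
→ final value 3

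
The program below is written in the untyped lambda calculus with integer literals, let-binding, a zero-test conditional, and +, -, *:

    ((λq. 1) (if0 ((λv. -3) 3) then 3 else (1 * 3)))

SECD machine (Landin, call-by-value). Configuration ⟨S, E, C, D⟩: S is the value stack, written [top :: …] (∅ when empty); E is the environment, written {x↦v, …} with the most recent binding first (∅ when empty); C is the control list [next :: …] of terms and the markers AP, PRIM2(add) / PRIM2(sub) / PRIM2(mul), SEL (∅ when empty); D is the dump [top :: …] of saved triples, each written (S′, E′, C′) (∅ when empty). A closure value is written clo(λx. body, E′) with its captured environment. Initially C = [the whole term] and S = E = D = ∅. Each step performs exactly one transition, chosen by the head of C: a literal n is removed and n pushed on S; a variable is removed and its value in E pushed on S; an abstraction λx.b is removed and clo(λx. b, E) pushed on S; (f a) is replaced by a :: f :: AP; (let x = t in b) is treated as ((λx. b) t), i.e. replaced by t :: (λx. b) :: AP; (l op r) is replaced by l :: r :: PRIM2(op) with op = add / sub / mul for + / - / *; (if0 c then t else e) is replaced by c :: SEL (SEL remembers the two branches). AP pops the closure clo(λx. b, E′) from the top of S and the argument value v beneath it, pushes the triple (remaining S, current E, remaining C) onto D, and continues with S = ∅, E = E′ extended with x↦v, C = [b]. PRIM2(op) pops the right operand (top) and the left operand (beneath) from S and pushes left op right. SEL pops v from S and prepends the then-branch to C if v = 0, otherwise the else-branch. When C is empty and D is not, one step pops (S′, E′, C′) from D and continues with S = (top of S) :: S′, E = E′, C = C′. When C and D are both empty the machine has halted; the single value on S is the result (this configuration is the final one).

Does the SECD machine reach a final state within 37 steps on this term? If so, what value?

t=0: <S=∅, E=∅, C=[((λq. 1) (if0 ((λv. -3) 3) then 3 else (1 * 3)))], D=∅>
t=1: <S=∅, E=∅, C=[(if0 ((λv. -3) 3) then 3 else (1 * 3)) :: (λq. 1) :: AP], D=∅>
t=2: <S=∅, E=∅, C=[((λv. -3) 3) :: SEL :: (λq. 1) :: AP], D=∅>
t=3: <S=∅, E=∅, C=[3 :: (λv. -3) :: AP :: SEL :: (λq. 1) :: AP], D=∅>
t=4: <S=[3], E=∅, C=[(λv. -3) :: AP :: SEL :: (λq. 1) :: AP], D=∅>
t=5: <S=[clo(λv. -3, ∅) :: 3], E=∅, C=[AP :: SEL :: (λq. 1) :: AP], D=∅>
t=6: <S=∅, E={v↦3}, C=[-3], D=[(∅, ∅, [SEL :: (λq. 1) :: AP])]>
t=7: <S=[-3], E={v↦3}, C=∅, D=[(∅, ∅, [SEL :: (λq. 1) :: AP])]>
t=8: <S=[-3], E=∅, C=[SEL :: (λq. 1) :: AP], D=∅>
t=9: <S=∅, E=∅, C=[(1 * 3) :: (λq. 1) :: AP], D=∅>
t=10: <S=∅, E=∅, C=[1 :: 3 :: PRIM2(mul) :: (λq. 1) :: AP], D=∅>
t=11: <S=[1], E=∅, C=[3 :: PRIM2(mul) :: (λq. 1) :: AP], D=∅>
t=12: <S=[3 :: 1], E=∅, C=[PRIM2(mul) :: (λq. 1) :: AP], D=∅>
t=13: <S=[3], E=∅, C=[(λq. 1) :: AP], D=∅>
t=14: <S=[clo(λq. 1, ∅) :: 3], E=∅, C=[AP], D=∅>
t=15: <S=∅, E={q↦3}, C=[1], D=[(∅, ∅, ∅)]>
t=16: <S=[1], E={q↦3}, C=∅, D=[(∅, ∅, ∅)]>
t=17: <S=[1], E=∅, C=∅, D=∅>
→ final value 1

Answer: 1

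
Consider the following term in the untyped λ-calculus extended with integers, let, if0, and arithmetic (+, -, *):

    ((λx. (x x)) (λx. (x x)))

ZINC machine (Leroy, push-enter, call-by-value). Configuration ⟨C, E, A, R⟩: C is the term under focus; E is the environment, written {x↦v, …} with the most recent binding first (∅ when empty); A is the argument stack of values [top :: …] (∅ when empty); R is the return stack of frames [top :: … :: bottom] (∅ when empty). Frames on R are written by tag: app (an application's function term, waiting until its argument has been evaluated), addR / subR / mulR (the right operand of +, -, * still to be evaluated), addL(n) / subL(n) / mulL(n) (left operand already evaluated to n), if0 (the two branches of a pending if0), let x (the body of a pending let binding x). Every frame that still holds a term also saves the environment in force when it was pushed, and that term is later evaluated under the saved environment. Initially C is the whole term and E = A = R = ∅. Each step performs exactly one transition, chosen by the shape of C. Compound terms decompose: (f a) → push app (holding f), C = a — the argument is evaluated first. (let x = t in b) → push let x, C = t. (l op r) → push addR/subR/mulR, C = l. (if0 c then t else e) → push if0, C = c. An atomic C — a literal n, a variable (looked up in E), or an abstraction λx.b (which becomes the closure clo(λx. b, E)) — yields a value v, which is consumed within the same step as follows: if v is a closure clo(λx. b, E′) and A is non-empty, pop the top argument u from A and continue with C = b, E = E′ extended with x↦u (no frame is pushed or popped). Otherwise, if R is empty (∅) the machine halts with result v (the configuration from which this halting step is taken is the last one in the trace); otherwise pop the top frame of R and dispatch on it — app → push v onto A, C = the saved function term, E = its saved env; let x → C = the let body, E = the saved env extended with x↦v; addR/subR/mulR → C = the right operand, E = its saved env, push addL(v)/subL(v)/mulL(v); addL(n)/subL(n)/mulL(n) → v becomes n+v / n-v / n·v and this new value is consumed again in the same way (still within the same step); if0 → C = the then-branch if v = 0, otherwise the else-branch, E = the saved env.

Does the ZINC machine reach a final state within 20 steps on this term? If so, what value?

step 0: [C=((λx. (x x)) (λx. (x x))) | E=∅ | A=∅ | R=∅]
step 1: [C=(λx. (x x)) | E=∅ | A=∅ | R=[app]]
step 2: [C=(λx. (x x)) | E=∅ | A=[clo(λx. (x x), ∅)] | R=∅]
step 3: [C=(x x) | E={x↦clo(λx. (x x), ∅)} | A=∅ | R=∅]
step 4: [C=x | E={x↦clo(λx. (x x), ∅)} | A=∅ | R=[app]]
step 5: [C=x | E={x↦clo(λx. (x x), ∅)} | A=[clo(λx. (x x), ∅)] | R=∅]
… configuration repeats with period 3 (steps 3–5 recur indefinitely) …

Answer: DIVERGES (no final state within 20 steps)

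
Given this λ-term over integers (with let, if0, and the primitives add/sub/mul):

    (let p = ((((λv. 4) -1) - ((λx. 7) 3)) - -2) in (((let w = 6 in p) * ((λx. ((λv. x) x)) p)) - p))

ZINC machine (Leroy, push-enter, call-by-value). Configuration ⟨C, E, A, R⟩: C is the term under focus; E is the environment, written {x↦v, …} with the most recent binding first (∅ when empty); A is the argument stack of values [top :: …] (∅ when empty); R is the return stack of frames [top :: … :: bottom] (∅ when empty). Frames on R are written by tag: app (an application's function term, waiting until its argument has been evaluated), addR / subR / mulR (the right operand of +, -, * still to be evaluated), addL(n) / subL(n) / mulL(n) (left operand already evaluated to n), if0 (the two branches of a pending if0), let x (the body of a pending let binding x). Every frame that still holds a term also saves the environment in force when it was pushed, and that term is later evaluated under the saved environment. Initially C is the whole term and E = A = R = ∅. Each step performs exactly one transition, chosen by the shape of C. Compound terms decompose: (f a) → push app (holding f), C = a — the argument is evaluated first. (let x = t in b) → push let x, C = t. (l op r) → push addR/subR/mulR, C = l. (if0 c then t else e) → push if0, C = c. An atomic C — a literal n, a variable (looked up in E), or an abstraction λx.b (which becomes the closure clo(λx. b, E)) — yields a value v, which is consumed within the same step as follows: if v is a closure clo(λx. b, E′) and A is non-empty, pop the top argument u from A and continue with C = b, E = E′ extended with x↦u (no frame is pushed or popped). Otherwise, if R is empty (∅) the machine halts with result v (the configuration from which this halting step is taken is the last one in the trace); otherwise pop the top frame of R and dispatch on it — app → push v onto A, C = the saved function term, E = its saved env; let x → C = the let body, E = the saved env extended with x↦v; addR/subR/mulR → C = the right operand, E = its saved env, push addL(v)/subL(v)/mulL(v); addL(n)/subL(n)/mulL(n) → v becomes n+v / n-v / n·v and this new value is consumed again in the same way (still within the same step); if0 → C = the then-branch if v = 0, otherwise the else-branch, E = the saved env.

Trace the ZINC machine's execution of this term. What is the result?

0. <C=(let p = ((((λv. 4) -1) - ((λx. 7) 3)) - -2) in (((let w = 6 in p) * ((λx. ((λv. x) x)) p)) - p)), E=∅, A=∅, R=∅>
1. <C=((((λv. 4) -1) - ((λx. 7) 3)) - -2), E=∅, A=∅, R=[let p]>
2. <C=(((λv. 4) -1) - ((λx. 7) 3)), E=∅, A=∅, R=[subR :: let p]>
3. <C=((λv. 4) -1), E=∅, A=∅, R=[subR :: subR :: let p]>
4. <C=-1, E=∅, A=∅, R=[app :: subR :: subR :: let p]>
5. <C=(λv. 4), E=∅, A=[-1], R=[subR :: subR :: let p]>
6. <C=4, E={v↦-1}, A=∅, R=[subR :: subR :: let p]>
7. <C=((λx. 7) 3), E=∅, A=∅, R=[subL(4) :: subR :: let p]>
8. <C=3, E=∅, A=∅, R=[app :: subL(4) :: subR :: let p]>
9. <C=(λx. 7), E=∅, A=[3], R=[subL(4) :: subR :: let p]>
10. <C=7, E={x↦3}, A=∅, R=[subL(4) :: subR :: let p]>
11. <C=-2, E=∅, A=∅, R=[subL(-3) :: let p]>
12. <C=(((let w = 6 in p) * ((λx. ((λv. x) x)) p)) - p), E={p↦-1}, A=∅, R=∅>
13. <C=((let w = 6 in p) * ((λx. ((λv. x) x)) p)), E={p↦-1}, A=∅, R=[subR]>
14. <C=(let w = 6 in p), E={p↦-1}, A=∅, R=[mulR :: subR]>
15. <C=6, E={p↦-1}, A=∅, R=[let w :: mulR :: subR]>
16. <C=p, E={w↦6, p↦-1}, A=∅, R=[mulR :: subR]>
17. <C=((λx. ((λv. x) x)) p), E={p↦-1}, A=∅, R=[mulL(-1) :: subR]>
18. <C=p, E={p↦-1}, A=∅, R=[app :: mulL(-1) :: subR]>
19. <C=(λx. ((λv. x) x)), E={p↦-1}, A=[-1], R=[mulL(-1) :: subR]>
20. <C=((λv. x) x), E={x↦-1, p↦-1}, A=∅, R=[mulL(-1) :: subR]>
21. <C=x, E={x↦-1, p↦-1}, A=∅, R=[app :: mulL(-1) :: subR]>
22. <C=(λv. x), E={x↦-1, p↦-1}, A=[-1], R=[mulL(-1) :: subR]>
23. <C=x, E={v↦-1, x↦-1, p↦-1}, A=∅, R=[mulL(-1) :: subR]>
24. <C=p, E={p↦-1}, A=∅, R=[subL(1)]>
→ final value 2

Answer: 2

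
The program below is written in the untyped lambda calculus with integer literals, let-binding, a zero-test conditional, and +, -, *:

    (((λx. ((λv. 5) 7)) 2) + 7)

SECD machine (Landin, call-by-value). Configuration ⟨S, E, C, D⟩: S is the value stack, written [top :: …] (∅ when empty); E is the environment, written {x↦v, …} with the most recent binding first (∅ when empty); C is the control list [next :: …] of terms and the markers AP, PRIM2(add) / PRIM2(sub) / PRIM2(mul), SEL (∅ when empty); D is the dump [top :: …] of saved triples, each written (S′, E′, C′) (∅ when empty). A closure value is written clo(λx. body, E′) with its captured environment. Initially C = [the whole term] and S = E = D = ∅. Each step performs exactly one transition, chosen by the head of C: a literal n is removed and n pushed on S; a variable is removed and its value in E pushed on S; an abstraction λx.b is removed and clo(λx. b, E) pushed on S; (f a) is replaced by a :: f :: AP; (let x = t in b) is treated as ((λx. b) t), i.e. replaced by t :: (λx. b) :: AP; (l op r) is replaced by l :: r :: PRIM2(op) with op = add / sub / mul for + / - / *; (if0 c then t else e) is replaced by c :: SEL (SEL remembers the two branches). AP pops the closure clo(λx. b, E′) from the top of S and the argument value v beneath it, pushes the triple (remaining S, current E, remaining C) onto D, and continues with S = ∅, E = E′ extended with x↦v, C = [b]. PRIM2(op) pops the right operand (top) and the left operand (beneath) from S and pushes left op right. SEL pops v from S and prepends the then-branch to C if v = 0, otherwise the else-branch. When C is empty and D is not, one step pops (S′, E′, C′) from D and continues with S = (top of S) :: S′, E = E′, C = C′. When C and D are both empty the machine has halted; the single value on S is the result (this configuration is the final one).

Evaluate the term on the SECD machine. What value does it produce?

[0] [S=∅ | E=∅ | C=[(((λx. ((λv. 5) 7)) 2) + 7)] | D=∅]
[1] [S=∅ | E=∅ | C=[((λx. ((λv. 5) 7)) 2) :: 7 :: PRIM2(add)] | D=∅]
[2] [S=∅ | E=∅ | C=[2 :: (λx. ((λv. 5) 7)) :: AP :: 7 :: PRIM2(add)] | D=∅]
[3] [S=[2] | E=∅ | C=[(λx. ((λv. 5) 7)) :: AP :: 7 :: PRIM2(add)] | D=∅]
[4] [S=[clo(λx. ((λv. 5) 7), ∅) :: 2] | E=∅ | C=[AP :: 7 :: PRIM2(add)] | D=∅]
[5] [S=∅ | E={x↦2} | C=[((λv. 5) 7)] | D=[(∅, ∅, [7 :: PRIM2(add)])]]
[6] [S=∅ | E={x↦2} | C=[7 :: (λv. 5) :: AP] | D=[(∅, ∅, [7 :: PRIM2(add)])]]
[7] [S=[7] | E={x↦2} | C=[(λv. 5) :: AP] | D=[(∅, ∅, [7 :: PRIM2(add)])]]
[8] [S=[clo(λv. 5, {x↦2}) :: 7] | E={x↦2} | C=[AP] | D=[(∅, ∅, [7 :: PRIM2(add)])]]
[9] [S=∅ | E={v↦7, x↦2} | C=[5] | D=[(∅, {x↦2}, ∅) :: (∅, ∅, [7 :: PRIM2(add)])]]
[10] [S=[5] | E={v↦7, x↦2} | C=∅ | D=[(∅, {x↦2}, ∅) :: (∅, ∅, [7 :: PRIM2(add)])]]
[11] [S=[5] | E={x↦2} | C=∅ | D=[(∅, ∅, [7 :: PRIM2(add)])]]
[12] [S=[5] | E=∅ | C=[7 :: PRIM2(add)] | D=∅]
[13] [S=[7 :: 5] | E=∅ | C=[PRIM2(add)] | D=∅]
[14] [S=[12] | E=∅ | C=∅ | D=∅]
→ final value 12

Answer: 12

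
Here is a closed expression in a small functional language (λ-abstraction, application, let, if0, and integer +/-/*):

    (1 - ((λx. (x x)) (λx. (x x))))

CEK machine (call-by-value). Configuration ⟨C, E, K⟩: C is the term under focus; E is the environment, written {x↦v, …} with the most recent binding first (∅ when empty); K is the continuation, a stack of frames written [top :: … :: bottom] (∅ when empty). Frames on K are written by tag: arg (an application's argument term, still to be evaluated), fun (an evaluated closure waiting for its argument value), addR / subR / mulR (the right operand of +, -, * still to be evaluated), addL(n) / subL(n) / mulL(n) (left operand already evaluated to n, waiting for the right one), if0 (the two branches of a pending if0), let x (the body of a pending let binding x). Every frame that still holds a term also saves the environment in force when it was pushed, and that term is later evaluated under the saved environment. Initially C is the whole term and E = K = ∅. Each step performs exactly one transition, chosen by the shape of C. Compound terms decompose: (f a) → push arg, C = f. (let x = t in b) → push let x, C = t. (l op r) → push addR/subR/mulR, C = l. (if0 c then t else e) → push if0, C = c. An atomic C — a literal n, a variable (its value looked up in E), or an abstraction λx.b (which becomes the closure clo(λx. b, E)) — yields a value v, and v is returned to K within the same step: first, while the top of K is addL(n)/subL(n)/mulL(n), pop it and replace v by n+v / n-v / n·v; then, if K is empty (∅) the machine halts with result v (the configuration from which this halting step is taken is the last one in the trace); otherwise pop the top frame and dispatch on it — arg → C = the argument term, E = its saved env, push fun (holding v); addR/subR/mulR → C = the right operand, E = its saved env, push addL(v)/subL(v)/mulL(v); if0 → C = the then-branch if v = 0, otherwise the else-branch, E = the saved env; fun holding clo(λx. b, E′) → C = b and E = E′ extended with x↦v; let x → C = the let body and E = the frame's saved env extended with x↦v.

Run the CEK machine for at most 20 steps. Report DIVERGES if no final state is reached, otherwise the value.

Answer: DIVERGES (no final state within 20 steps)

Derivation:
[0] <C=(1 - ((λx. (x x)) (λx. (x x)))), E=∅, K=∅>
[1] <C=1, E=∅, K=[subR]>
[2] <C=((λx. (x x)) (λx. (x x))), E=∅, K=[subL(1)]>
[3] <C=(λx. (x x)), E=∅, K=[arg :: subL(1)]>
[4] <C=(λx. (x x)), E=∅, K=[fun :: subL(1)]>
[5] <C=(x x), E={x↦clo(λx. (x x), ∅)}, K=[subL(1)]>
[6] <C=x, E={x↦clo(λx. (x x), ∅)}, K=[arg :: subL(1)]>
[7] <C=x, E={x↦clo(λx. (x x), ∅)}, K=[fun :: subL(1)]>
… configuration repeats with period 3 (steps 5–7 recur indefinitely) …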